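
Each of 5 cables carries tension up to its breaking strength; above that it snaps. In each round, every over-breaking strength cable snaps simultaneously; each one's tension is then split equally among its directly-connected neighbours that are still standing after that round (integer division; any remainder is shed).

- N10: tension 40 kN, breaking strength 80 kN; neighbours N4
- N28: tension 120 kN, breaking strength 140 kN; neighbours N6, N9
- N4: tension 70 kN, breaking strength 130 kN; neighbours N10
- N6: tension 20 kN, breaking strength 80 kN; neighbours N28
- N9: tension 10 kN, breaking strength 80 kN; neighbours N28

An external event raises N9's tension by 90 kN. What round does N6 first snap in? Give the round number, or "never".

3

Round 1 — N9 at 100 > 80. N9 snaps.
  N9 sheds 100 kN to N28: 100 each.
    N28: 120+100 = 220 > 140
Round 2 — N28 snaps.
  N28 sheds 220 kN to N6: 220 each.
    N6: 20+220 = 240 > 80
Round 3 — N6 snaps.
  N6 sheds 240 kN: no online neighbours, lost.
No further breaks.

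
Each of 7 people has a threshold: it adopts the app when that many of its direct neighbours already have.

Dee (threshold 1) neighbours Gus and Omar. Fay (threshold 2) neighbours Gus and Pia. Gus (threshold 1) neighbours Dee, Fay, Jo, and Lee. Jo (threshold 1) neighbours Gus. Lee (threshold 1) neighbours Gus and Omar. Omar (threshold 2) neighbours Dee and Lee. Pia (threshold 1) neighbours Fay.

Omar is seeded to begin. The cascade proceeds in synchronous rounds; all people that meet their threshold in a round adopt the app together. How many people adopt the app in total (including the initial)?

5

Round 1 — Omar adopts the app (initial).
Round 2 — checking thresholds:
  Dee: 1 of 2 neighbours ≥ 1, adopts the app.
  Lee: 1 of 2 neighbours ≥ 1, adopts the app.
Round 3 — checking thresholds:
  Gus: 2 of 4 neighbours ≥ 1, adopts the app.
Round 4 — checking thresholds:
  Fay: 1 of 2 neighbours < 2, holds.
  Jo: 1 of 1 neighbours ≥ 1, adopts the app.
Round 5 — no new adoptions; cascade stops.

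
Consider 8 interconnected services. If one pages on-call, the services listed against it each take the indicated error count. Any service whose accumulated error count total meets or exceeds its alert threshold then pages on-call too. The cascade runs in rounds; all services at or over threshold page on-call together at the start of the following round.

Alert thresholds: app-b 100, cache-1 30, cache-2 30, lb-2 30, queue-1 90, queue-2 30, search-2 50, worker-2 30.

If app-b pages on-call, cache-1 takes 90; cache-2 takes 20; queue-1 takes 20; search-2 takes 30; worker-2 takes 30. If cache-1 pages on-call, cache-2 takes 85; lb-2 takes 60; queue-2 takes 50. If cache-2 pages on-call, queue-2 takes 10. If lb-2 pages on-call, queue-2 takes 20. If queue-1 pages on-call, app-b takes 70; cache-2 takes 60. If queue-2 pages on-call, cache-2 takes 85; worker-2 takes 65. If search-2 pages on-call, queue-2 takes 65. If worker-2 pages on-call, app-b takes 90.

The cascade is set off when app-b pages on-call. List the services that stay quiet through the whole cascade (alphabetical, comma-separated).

queue-1, search-2

Round 1 — app-b pages on-call (initial).
  cache-1: +90 → 90 ≥ 30
  cache-2: +20 → 20 < 30
  queue-1: +20 → 20 < 90
  search-2: +30 → 30 < 50
  worker-2: +30 → 30 ≥ 30
Round 2 — cache-1, worker-2 page on-call.
  cache-2: +85 → 105 ≥ 30
  lb-2: +60 → 60 ≥ 30
  queue-2: +50 → 50 ≥ 30
Round 3 — cache-2, lb-2, queue-2 page on-call.
No further pages.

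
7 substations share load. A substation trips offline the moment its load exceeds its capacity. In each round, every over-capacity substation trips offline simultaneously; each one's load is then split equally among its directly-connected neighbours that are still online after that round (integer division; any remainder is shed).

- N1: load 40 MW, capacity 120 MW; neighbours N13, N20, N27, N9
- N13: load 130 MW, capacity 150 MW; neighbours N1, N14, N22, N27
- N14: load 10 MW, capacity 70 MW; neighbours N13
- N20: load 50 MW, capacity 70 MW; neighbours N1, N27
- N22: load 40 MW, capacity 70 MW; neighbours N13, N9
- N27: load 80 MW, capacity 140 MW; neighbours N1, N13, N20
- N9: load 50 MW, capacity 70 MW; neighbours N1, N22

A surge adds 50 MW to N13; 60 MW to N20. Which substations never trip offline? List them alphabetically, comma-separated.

N14

Round 1 — N13 at 180 > 150; N20 at 110 > 70. N13, N20 trip offline.
  N13 sheds 180 MW to N1, N14, N22, N27: 45 each.
    N1: 40+45 = 85 ≤ 120
    N14: 10+45 = 55 ≤ 70
    N22: 40+45 = 85 > 70
    N27: 80+45 = 125 ≤ 140
  N20 sheds 110 MW to N1, N27: 55 each.
    N1: 85+55 = 140 > 120
    N27: 125+55 = 180 > 140
Round 2 — N1, N22, N27 trip offline.
  N1 sheds 140 MW to N9: 140 each.
    N9: 50+140 = 190 > 70
  N22 sheds 85 MW to N9: 85 each.
    N9: 190+85 = 275 > 70
  N27 sheds 180 MW: no online neighbours, lost.
Round 3 — N9 trips offline.
  N9 sheds 275 MW: no online neighbours, lost.
No further trips.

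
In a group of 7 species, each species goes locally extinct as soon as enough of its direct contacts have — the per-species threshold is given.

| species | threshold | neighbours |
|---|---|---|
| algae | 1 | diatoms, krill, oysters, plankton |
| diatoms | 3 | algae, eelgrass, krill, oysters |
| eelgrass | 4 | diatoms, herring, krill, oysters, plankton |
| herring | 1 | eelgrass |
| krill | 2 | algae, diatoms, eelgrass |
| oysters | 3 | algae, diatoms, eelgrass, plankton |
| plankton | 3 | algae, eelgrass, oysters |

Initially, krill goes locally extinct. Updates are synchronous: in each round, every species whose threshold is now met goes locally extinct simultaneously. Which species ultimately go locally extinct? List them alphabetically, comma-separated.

algae, krill

Round 1 — krill goes locally extinct (initial).
Round 2 — checking thresholds:
  algae: 1 of 4 neighbours ≥ 1, goes locally extinct.
  diatoms: 1 of 4 neighbours < 3, below threshold.
  eelgrass: 1 of 5 neighbours < 4, below threshold.
Round 3 — no new extinctions; cascade stops.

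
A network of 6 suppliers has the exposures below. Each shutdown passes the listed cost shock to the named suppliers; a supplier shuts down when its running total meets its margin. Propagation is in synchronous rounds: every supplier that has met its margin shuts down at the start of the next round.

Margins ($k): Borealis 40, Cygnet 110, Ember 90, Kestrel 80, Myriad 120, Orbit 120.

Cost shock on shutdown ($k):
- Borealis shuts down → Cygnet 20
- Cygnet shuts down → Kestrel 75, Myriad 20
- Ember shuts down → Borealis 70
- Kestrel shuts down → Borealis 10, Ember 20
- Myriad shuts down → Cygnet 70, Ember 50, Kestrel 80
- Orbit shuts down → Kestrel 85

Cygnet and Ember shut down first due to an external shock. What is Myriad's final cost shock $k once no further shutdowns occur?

Round 1 — Cygnet, Ember shut down (initial).
  Borealis: +70 → 70 ≥ 40
  Kestrel: +75 → 75 < 80
  Myriad: +20 → 20 < 120
Round 2 — Borealis shuts down.
No further shutdowns.

20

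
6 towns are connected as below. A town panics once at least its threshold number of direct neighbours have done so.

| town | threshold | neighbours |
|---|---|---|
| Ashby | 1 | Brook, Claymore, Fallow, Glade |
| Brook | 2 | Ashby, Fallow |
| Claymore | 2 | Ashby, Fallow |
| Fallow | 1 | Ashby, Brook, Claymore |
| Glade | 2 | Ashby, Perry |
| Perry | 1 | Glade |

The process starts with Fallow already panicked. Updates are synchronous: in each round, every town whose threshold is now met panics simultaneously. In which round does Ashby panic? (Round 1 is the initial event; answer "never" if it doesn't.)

2

Round 1 — Fallow panics (initial).
Round 2 — checking thresholds:
  Ashby: 1 of 4 neighbours ≥ 1, panics.
  Brook: 1 of 2 neighbours < 2, not yet.
  Claymore: 1 of 2 neighbours < 2, not yet.
Round 3 — checking thresholds:
  Brook: 2 of 2 neighbours ≥ 2, panics.
  Claymore: 2 of 2 neighbours ≥ 2, panics.
  Glade: 1 of 2 neighbours < 2, not yet.
Round 4 — no new panics; cascade stops.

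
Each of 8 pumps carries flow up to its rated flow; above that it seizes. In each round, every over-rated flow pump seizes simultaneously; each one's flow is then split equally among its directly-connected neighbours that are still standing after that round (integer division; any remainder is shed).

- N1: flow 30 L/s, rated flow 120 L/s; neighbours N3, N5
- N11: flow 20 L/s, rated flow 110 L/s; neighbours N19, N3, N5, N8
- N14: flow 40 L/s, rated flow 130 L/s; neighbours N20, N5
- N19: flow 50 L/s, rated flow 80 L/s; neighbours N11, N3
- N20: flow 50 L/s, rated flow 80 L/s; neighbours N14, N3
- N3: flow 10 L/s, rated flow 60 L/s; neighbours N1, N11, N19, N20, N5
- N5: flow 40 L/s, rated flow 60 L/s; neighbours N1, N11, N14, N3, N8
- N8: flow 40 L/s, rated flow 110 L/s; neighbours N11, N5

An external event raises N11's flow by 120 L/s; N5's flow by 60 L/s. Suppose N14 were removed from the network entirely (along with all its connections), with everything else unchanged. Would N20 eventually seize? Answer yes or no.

With N14 removed:
Round 1 — N11 at 140 > 110; N5 at 100 > 60. N11, N5 seize.
  N11 sheds 140 L/s to N19, N3, N8: 46 each (2 lost).
    N19: 50+46 = 96 > 80
    N3: 10+46 = 56 ≤ 60
    N8: 40+46 = 86 ≤ 110
  N5 sheds 100 L/s to N1, N3, N8: 33 each (1 lost).
    N1: 30+33 = 63 ≤ 120
    N3: 56+33 = 89 > 60
    N8: 86+33 = 119 > 110
Round 2 — N19, N3, N8 seize.
  N19 sheds 96 L/s: no online neighbours, lost.
  N3 sheds 89 L/s to N1, N20: 44 each (1 lost).
    N1: 63+44 = 107 ≤ 120
    N20: 50+44 = 94 > 80
  N8 sheds 119 L/s: no online neighbours, lost.
Round 3 — N20 seizes.
  N20 sheds 94 L/s: no online neighbours, lost.
No further seizures.

yes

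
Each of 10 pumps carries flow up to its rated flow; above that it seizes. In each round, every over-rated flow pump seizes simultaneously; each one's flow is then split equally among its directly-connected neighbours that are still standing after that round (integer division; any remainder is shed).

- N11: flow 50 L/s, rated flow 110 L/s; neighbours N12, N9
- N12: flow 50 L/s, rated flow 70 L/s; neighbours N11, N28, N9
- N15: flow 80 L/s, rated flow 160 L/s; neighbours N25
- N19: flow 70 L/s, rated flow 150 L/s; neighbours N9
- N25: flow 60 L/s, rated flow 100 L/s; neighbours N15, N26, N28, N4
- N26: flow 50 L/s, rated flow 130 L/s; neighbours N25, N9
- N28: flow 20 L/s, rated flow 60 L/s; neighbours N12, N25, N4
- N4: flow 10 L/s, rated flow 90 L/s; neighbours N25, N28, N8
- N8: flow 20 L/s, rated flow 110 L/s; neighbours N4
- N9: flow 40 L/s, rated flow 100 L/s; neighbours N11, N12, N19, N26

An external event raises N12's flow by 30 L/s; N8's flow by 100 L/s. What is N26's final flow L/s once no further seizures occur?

112

Round 1 — N12 at 80 > 70; N8 at 120 > 110. N12, N8 seize.
  N12 sheds 80 L/s to N11, N28, N9: 26 each (2 lost).
    N11: 50+26 = 76 ≤ 110
    N28: 20+26 = 46 ≤ 60
    N9: 40+26 = 66 ≤ 100
  N8 sheds 120 L/s to N4: 120 each.
    N4: 10+120 = 130 > 90
Round 2 — N4 seizes.
  N4 sheds 130 L/s to N25, N28: 65 each.
    N25: 60+65 = 125 > 100
    N28: 46+65 = 111 > 60
Round 3 — N25, N28 seize.
  N25 sheds 125 L/s to N15, N26: 62 each (1 lost).
    N15: 80+62 = 142 ≤ 160
    N26: 50+62 = 112 ≤ 130
  N28 sheds 111 L/s: no online neighbours, lost.
No further seizures.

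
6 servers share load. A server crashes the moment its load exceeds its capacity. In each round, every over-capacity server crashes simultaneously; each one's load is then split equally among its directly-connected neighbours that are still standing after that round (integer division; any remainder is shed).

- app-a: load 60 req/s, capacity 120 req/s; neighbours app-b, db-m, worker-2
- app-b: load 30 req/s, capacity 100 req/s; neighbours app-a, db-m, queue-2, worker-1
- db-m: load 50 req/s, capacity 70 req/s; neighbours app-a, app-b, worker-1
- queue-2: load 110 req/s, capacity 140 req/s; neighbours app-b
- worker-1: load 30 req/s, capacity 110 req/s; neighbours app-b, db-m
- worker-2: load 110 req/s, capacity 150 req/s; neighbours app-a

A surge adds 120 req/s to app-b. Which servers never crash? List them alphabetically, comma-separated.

worker-1

Round 1 — app-b at 150 > 100. app-b crashes.
  app-b sheds 150 req/s to app-a, db-m, queue-2, worker-1: 37 each (2 lost).
    app-a: 60+37 = 97 ≤ 120
    db-m: 50+37 = 87 > 70
    queue-2: 110+37 = 147 > 140
    worker-1: 30+37 = 67 ≤ 110
Round 2 — db-m, queue-2 crash.
  db-m sheds 87 req/s to app-a, worker-1: 43 each (1 lost).
    app-a: 97+43 = 140 > 120
    worker-1: 67+43 = 110 ≤ 110
  queue-2 sheds 147 req/s: no online neighbours, lost.
Round 3 — app-a crashes.
  app-a sheds 140 req/s to worker-2: 140 each.
    worker-2: 110+140 = 250 > 150
Round 4 — worker-2 crashes.
  worker-2 sheds 250 req/s: no online neighbours, lost.
No further crashes.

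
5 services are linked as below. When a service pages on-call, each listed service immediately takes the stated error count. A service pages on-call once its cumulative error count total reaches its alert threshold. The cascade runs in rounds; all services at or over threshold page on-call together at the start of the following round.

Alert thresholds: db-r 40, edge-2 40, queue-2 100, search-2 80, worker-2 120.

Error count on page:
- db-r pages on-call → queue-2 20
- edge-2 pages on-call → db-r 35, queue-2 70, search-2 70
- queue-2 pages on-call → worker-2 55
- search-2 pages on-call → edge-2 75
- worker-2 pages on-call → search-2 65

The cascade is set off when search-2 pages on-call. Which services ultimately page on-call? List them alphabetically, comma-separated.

Round 1 — search-2 pages on-call (initial).
  edge-2: +75 → 75 ≥ 40
Round 2 — edge-2 pages on-call.
  db-r: +35 → 35 < 40
  queue-2: +70 → 70 < 100
No further pages.

edge-2, search-2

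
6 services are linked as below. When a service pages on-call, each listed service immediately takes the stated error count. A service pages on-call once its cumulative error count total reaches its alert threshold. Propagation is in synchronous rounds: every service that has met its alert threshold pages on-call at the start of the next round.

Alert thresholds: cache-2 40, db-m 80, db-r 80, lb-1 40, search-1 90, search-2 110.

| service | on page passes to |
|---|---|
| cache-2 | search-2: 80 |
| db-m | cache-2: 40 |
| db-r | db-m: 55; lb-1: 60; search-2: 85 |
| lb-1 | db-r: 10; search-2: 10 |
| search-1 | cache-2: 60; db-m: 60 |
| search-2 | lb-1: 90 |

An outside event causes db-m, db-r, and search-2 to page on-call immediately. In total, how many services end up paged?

5

Round 1 — db-m, db-r, search-2 page on-call (initial).
  cache-2: +40 → 40 ≥ 40
  lb-1: +60+90 → 150 ≥ 40
Round 2 — cache-2, lb-1 page on-call.
No further pages.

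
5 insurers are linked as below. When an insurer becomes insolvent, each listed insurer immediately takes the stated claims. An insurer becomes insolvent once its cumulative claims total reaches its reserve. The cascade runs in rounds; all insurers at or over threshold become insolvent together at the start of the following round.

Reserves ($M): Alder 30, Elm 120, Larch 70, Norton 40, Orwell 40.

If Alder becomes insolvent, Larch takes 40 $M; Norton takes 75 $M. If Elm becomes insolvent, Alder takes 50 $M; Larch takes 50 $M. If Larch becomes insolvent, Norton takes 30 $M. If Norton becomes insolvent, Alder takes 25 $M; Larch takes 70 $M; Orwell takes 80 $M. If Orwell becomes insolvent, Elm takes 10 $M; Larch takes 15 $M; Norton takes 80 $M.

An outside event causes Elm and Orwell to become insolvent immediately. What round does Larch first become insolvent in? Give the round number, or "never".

Round 1 — Elm, Orwell become insolvent (initial).
  Alder: +50 → 50 ≥ 30
  Larch: +50+15 → 65 < 70
  Norton: +80 → 80 ≥ 40
Round 2 — Alder, Norton become insolvent.
  Larch: +40+70 → 175 ≥ 70
Round 3 — Larch becomes insolvent.
No further insolvencies.

3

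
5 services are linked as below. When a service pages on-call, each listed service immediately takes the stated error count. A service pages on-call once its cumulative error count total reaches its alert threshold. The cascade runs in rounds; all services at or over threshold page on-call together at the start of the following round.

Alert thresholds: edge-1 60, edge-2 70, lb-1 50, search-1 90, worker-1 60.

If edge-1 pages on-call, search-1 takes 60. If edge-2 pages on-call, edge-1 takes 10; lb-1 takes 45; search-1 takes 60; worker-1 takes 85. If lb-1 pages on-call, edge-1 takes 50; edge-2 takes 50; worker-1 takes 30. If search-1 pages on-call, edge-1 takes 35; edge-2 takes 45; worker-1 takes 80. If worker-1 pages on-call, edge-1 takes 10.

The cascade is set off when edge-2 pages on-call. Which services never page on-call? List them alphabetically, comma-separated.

Round 1 — edge-2 pages on-call (initial).
  edge-1: +10 → 10 < 60
  lb-1: +45 → 45 < 50
  search-1: +60 → 60 < 90
  worker-1: +85 → 85 ≥ 60
Round 2 — worker-1 pages on-call.
  edge-1: +10 → 20 < 60
No further pages.

edge-1, lb-1, search-1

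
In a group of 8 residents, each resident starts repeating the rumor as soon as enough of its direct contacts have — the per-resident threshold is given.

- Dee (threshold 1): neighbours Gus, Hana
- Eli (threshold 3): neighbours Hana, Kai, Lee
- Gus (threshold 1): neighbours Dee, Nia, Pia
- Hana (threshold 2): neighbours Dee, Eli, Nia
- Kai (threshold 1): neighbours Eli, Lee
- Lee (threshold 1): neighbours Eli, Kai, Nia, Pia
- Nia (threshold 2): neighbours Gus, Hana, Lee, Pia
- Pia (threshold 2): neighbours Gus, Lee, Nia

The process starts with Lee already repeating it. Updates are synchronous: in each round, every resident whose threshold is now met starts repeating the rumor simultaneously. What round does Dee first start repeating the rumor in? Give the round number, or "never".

never

Round 1 — Lee starts repeating the rumor (initial).
Round 2 — checking thresholds:
  Eli: 1 of 3 neighbours < 3, below threshold.
  Kai: 1 of 2 neighbours ≥ 1, starts repeating the rumor.
  Nia: 1 of 4 neighbours < 2, below threshold.
  Pia: 1 of 3 neighbours < 2, below threshold.
Round 3 — no new spreads; cascade stops.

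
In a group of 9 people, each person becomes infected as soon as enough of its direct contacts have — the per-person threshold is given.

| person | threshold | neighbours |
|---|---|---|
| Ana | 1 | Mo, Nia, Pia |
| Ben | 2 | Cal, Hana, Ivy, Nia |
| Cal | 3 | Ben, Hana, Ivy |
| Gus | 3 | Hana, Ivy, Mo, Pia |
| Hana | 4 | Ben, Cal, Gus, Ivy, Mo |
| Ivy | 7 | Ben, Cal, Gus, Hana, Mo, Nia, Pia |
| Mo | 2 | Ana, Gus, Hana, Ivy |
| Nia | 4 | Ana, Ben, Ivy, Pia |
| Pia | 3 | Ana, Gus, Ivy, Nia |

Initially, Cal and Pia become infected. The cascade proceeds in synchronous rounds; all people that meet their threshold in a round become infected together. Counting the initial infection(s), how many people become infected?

3

Round 1 — Cal, Pia become infected (initial).
Round 2 — checking thresholds:
  Ana: 1 of 3 neighbours ≥ 1, becomes infected.
  Ben: 1 of 4 neighbours < 2, below threshold.
  Gus: 1 of 4 neighbours < 3, below threshold.
  Hana: 1 of 5 neighbours < 4, below threshold.
  Ivy: 2 of 7 neighbours < 7, below threshold.
  Nia: 1 of 4 neighbours < 4, below threshold.
Round 3 — no new infections; cascade stops.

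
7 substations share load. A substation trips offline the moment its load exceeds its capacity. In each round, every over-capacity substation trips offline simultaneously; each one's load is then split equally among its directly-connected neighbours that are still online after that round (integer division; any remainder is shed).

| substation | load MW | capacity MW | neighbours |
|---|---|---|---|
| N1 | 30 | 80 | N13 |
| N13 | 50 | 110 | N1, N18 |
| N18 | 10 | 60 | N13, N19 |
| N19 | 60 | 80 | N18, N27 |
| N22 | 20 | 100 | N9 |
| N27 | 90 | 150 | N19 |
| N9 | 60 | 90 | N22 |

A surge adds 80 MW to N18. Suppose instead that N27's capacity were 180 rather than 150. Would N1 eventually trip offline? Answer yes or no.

With N27's capacity at 180:
Round 1 — N18 at 90 > 60. N18 trips offline.
  N18 sheds 90 MW to N13, N19: 45 each.
    N13: 50+45 = 95 ≤ 110
    N19: 60+45 = 105 > 80
Round 2 — N19 trips offline.
  N19 sheds 105 MW to N27: 105 each.
    N27: 90+105 = 195 > 180
Round 3 — N27 trips offline.
  N27 sheds 195 MW: no online neighbours, lost.
No further trips.

no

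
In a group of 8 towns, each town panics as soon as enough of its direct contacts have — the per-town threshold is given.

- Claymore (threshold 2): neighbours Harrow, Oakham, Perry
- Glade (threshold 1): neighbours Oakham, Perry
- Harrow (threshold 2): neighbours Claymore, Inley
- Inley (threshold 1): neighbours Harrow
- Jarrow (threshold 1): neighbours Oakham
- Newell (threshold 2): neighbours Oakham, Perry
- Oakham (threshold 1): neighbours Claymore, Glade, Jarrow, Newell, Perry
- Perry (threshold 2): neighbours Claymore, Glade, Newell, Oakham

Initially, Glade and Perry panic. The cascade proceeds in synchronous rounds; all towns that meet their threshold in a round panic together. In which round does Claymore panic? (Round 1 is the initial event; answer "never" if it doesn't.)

Round 1 — Glade, Perry panic (initial).
Round 2 — checking thresholds:
  Claymore: 1 of 3 neighbours < 2, not yet.
  Newell: 1 of 2 neighbours < 2, not yet.
  Oakham: 2 of 5 neighbours ≥ 1, panics.
Round 3 — checking thresholds:
  Claymore: 2 of 3 neighbours ≥ 2, panics.
  Jarrow: 1 of 1 neighbours ≥ 1, panics.
  Newell: 2 of 2 neighbours ≥ 2, panics.
Round 4 — no new panics; cascade stops.

3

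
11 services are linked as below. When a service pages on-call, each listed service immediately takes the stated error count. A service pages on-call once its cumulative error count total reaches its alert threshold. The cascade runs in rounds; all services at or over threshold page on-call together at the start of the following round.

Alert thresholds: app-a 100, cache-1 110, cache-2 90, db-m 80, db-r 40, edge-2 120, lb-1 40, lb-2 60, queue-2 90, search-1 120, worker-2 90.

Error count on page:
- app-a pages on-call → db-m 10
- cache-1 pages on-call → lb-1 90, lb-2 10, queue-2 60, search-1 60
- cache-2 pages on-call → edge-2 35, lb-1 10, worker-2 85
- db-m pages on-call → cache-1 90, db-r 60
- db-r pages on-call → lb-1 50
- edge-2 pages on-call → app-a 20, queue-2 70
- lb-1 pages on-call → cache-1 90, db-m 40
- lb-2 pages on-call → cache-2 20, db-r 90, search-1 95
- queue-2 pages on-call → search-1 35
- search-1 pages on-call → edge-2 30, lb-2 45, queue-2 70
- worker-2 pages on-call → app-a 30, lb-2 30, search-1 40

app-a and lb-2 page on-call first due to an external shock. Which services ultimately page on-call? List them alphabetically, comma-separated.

Round 1 — app-a, lb-2 page on-call (initial).
  cache-2: +20 → 20 < 90
  db-m: +10 → 10 < 80
  db-r: +90 → 90 ≥ 40
  search-1: +95 → 95 < 120
Round 2 — db-r pages on-call.
  lb-1: +50 → 50 ≥ 40
Round 3 — lb-1 pages on-call.
  cache-1: +90 → 90 < 110
  db-m: +40 → 50 < 80
No further pages.

app-a, db-r, lb-1, lb-2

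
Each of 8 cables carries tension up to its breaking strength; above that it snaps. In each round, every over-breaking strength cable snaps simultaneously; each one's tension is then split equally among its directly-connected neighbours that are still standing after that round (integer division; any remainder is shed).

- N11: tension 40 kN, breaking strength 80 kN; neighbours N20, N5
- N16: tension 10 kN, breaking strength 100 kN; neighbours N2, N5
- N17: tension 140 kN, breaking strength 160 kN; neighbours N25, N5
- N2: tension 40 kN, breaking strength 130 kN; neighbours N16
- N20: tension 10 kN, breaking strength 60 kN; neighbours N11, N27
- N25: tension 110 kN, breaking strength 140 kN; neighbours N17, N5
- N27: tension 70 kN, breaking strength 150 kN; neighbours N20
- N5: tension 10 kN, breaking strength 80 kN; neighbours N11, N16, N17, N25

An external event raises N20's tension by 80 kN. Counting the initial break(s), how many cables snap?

5

Round 1 — N20 at 90 > 60. N20 snaps.
  N20 sheds 90 kN to N11, N27: 45 each.
    N11: 40+45 = 85 > 80
    N27: 70+45 = 115 ≤ 150
Round 2 — N11 snaps.
  N11 sheds 85 kN to N5: 85 each.
    N5: 10+85 = 95 > 80
Round 3 — N5 snaps.
  N5 sheds 95 kN to N16, N17, N25: 31 each (2 lost).
    N16: 10+31 = 41 ≤ 100
    N17: 140+31 = 171 > 160
    N25: 110+31 = 141 > 140
Round 4 — N17, N25 snap.
  N17 sheds 171 kN: no online neighbours, lost.
  N25 sheds 141 kN: no online neighbours, lost.
No further breaks.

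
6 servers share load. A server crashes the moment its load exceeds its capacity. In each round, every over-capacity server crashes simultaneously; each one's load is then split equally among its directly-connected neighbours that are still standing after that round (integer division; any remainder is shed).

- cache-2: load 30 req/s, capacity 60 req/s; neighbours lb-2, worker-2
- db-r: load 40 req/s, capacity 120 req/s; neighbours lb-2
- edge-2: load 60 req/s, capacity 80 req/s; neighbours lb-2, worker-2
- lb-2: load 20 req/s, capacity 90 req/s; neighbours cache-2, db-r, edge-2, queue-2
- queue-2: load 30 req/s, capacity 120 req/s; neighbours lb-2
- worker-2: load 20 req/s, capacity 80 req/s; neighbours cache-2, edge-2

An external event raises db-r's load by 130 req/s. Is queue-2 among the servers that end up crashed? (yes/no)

Round 1 — db-r at 170 > 120. db-r crashes.
  db-r sheds 170 req/s to lb-2: 170 each.
    lb-2: 20+170 = 190 > 90
Round 2 — lb-2 crashes.
  lb-2 sheds 190 req/s to cache-2, edge-2, queue-2: 63 each (1 lost).
    cache-2: 30+63 = 93 > 60
    edge-2: 60+63 = 123 > 80
    queue-2: 30+63 = 93 ≤ 120
Round 3 — cache-2, edge-2 crash.
  cache-2 sheds 93 req/s to worker-2: 93 each.
    worker-2: 20+93 = 113 > 80
  edge-2 sheds 123 req/s to worker-2: 123 each.
    worker-2: 113+123 = 236 > 80
Round 4 — worker-2 crashes.
  worker-2 sheds 236 req/s: no online neighbours, lost.
No further crashes.

no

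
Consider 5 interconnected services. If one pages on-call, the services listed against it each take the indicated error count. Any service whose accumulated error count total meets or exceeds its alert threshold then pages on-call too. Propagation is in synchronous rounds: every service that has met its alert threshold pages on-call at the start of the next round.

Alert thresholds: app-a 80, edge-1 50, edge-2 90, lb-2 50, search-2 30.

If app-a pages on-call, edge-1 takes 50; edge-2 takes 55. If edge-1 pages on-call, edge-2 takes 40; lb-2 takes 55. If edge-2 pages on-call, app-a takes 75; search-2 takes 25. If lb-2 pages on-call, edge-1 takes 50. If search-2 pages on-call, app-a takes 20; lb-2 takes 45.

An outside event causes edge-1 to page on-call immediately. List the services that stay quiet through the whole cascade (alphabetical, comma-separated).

app-a, edge-2, search-2

Round 1 — edge-1 pages on-call (initial).
  edge-2: +40 → 40 < 90
  lb-2: +55 → 55 ≥ 50
Round 2 — lb-2 pages on-call.
No further pages.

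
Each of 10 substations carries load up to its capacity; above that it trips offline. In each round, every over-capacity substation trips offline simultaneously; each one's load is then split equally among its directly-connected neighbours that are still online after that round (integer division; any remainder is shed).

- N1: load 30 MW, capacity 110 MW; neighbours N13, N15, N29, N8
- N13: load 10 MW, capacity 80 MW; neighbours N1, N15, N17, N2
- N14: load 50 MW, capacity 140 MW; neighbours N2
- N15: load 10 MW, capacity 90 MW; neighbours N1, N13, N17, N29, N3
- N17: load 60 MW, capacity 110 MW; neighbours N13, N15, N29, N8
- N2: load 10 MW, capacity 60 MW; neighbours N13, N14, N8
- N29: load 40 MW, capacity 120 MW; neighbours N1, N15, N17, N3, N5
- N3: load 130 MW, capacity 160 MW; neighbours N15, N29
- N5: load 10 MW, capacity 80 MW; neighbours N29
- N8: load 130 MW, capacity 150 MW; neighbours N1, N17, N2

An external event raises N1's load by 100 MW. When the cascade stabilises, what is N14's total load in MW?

95

Round 1 — N1 at 130 > 110. N1 trips offline.
  N1 sheds 130 MW to N13, N15, N29, N8: 32 each (2 lost).
    N13: 10+32 = 42 ≤ 80
    N15: 10+32 = 42 ≤ 90
    N29: 40+32 = 72 ≤ 120
    N8: 130+32 = 162 > 150
Round 2 — N8 trips offline.
  N8 sheds 162 MW to N17, N2: 81 each.
    N17: 60+81 = 141 > 110
    N2: 10+81 = 91 > 60
Round 3 — N17, N2 trip offline.
  N17 sheds 141 MW to N13, N15, N29: 47 each.
    N13: 42+47 = 89 > 80
    N15: 42+47 = 89 ≤ 90
    N29: 72+47 = 119 ≤ 120
  N2 sheds 91 MW to N13, N14: 45 each (1 lost).
    N13: 89+45 = 134 > 80
    N14: 50+45 = 95 ≤ 140
Round 4 — N13 trips offline.
  N13 sheds 134 MW to N15: 134 each.
    N15: 89+134 = 223 > 90
Round 5 — N15 trips offline.
  N15 sheds 223 MW to N29, N3: 111 each (1 lost).
    N29: 119+111 = 230 > 120
    N3: 130+111 = 241 > 160
Round 6 — N29, N3 trip offline.
  N29 sheds 230 MW to N5: 230 each.
    N5: 10+230 = 240 > 80
  N3 sheds 241 MW: no online neighbours, lost.
Round 7 — N5 trips offline.
  N5 sheds 240 MW: no online neighbours, lost.
No further trips.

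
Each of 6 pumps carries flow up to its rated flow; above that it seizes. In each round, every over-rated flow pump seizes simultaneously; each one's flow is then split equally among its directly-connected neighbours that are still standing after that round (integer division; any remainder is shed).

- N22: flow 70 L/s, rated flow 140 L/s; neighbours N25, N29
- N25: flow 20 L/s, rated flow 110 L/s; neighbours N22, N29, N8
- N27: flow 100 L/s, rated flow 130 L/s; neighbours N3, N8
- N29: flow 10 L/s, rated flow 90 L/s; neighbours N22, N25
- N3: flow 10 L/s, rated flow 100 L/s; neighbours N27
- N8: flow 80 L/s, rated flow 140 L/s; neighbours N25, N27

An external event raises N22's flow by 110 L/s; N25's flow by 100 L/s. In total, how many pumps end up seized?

Round 1 — N22 at 180 > 140; N25 at 120 > 110. N22, N25 seize.
  N22 sheds 180 L/s to N29: 180 each.
    N29: 10+180 = 190 > 90
  N25 sheds 120 L/s to N29, N8: 60 each.
    N29: 190+60 = 250 > 90
    N8: 80+60 = 140 ≤ 140
Round 2 — N29 seizes.
  N29 sheds 250 L/s: no online neighbours, lost.
No further seizures.

3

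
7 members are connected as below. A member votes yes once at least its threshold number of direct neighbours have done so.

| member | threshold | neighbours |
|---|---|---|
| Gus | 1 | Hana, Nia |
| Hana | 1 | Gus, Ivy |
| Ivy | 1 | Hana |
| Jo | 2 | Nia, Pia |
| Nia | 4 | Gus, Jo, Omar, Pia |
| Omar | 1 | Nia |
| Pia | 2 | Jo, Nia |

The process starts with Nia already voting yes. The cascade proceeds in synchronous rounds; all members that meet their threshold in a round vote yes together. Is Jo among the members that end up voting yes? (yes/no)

no

Round 1 — Nia votes yes (initial).
Round 2 — checking thresholds:
  Gus: 1 of 2 neighbours ≥ 1, votes yes.
  Jo: 1 of 2 neighbours < 2, below threshold.
  Omar: 1 of 1 neighbours ≥ 1, votes yes.
  Pia: 1 of 2 neighbours < 2, below threshold.
Round 3 — checking thresholds:
  Hana: 1 of 2 neighbours ≥ 1, votes yes.
  Jo: 1 of 2 neighbours < 2, below threshold.
  Pia: 1 of 2 neighbours < 2, below threshold.
Round 4 — checking thresholds:
  Ivy: 1 of 1 neighbours ≥ 1, votes yes.
  Jo: 1 of 2 neighbours < 2, below threshold.
  Pia: 1 of 2 neighbours < 2, below threshold.
Round 5 — no new yes votes; cascade stops.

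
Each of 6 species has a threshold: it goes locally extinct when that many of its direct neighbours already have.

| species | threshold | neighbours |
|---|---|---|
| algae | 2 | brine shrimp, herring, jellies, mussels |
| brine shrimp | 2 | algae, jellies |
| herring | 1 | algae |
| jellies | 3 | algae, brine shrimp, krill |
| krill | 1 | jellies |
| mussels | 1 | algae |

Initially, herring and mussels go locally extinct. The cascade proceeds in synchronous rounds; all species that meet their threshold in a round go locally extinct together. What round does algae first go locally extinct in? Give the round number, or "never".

Round 1 — herring, mussels go locally extinct (initial).
Round 2 — checking thresholds:
  algae: 2 of 4 neighbours ≥ 2, goes locally extinct.
Round 3 — no new extinctions; cascade stops.

2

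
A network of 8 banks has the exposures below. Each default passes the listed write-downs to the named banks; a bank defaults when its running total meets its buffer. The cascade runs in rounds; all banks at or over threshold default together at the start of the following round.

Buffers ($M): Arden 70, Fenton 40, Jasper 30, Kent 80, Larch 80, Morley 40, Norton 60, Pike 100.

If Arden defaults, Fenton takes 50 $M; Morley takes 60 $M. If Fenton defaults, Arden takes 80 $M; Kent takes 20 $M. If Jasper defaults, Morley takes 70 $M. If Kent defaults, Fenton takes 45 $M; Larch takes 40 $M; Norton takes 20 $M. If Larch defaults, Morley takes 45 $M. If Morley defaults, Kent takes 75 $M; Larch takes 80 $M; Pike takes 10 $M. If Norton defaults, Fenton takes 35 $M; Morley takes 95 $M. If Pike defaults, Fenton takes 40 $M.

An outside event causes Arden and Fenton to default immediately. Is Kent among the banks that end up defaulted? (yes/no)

yes

Round 1 — Arden, Fenton default (initial).
  Kent: +20 → 20 < 80
  Morley: +60 → 60 ≥ 40
Round 2 — Morley defaults.
  Kent: +75 → 95 ≥ 80
  Larch: +80 → 80 ≥ 80
  Pike: +10 → 10 < 100
Round 3 — Kent, Larch default.
  Norton: +20 → 20 < 60
No further defaults.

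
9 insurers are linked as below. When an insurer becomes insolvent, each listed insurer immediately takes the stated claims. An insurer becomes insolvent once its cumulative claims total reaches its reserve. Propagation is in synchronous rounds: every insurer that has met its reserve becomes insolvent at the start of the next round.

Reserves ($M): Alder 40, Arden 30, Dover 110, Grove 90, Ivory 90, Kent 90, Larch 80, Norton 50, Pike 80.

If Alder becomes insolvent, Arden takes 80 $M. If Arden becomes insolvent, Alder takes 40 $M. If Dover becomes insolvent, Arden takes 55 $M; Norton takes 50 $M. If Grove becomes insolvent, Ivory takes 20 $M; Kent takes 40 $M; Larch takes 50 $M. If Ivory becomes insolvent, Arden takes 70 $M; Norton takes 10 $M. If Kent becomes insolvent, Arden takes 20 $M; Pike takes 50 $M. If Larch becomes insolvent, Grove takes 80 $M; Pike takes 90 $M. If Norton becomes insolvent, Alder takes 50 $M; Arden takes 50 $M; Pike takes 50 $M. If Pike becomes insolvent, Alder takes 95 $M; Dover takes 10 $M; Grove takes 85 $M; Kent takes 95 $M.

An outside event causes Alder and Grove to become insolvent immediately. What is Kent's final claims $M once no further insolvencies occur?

Round 1 — Alder, Grove become insolvent (initial).
  Arden: +80 → 80 ≥ 30
  Ivory: +20 → 20 < 90
  Kent: +40 → 40 < 90
  Larch: +50 → 50 < 80
Round 2 — Arden becomes insolvent.
No further insolvencies.

40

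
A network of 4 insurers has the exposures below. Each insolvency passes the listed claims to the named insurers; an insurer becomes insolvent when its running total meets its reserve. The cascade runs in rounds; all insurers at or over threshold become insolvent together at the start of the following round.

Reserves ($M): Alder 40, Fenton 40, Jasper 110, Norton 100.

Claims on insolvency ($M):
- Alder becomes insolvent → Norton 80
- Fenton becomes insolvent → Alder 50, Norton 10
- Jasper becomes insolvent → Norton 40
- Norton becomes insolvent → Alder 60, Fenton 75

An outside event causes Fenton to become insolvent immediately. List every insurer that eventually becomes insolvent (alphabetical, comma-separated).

Alder, Fenton

Round 1 — Fenton becomes insolvent (initial).
  Alder: +50 → 50 ≥ 40
  Norton: +10 → 10 < 100
Round 2 — Alder becomes insolvent.
  Norton: +80 → 90 < 100
No further insolvencies.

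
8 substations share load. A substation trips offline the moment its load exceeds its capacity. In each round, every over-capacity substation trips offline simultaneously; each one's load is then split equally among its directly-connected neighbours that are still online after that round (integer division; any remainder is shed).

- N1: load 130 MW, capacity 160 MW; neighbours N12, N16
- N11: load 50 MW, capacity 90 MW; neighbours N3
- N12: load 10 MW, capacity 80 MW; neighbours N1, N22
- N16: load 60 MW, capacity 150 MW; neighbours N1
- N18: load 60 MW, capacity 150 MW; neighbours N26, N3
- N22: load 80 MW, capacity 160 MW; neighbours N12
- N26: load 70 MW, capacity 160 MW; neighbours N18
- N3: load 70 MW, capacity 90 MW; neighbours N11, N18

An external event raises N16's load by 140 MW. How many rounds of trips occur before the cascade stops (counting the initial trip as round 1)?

4

Round 1 — N16 at 200 > 150. N16 trips offline.
  N16 sheds 200 MW to N1: 200 each.
    N1: 130+200 = 330 > 160
Round 2 — N1 trips offline.
  N1 sheds 330 MW to N12: 330 each.
    N12: 10+330 = 340 > 80
Round 3 — N12 trips offline.
  N12 sheds 340 MW to N22: 340 each.
    N22: 80+340 = 420 > 160
Round 4 — N22 trips offline.
  N22 sheds 420 MW: no online neighbours, lost.
No further trips.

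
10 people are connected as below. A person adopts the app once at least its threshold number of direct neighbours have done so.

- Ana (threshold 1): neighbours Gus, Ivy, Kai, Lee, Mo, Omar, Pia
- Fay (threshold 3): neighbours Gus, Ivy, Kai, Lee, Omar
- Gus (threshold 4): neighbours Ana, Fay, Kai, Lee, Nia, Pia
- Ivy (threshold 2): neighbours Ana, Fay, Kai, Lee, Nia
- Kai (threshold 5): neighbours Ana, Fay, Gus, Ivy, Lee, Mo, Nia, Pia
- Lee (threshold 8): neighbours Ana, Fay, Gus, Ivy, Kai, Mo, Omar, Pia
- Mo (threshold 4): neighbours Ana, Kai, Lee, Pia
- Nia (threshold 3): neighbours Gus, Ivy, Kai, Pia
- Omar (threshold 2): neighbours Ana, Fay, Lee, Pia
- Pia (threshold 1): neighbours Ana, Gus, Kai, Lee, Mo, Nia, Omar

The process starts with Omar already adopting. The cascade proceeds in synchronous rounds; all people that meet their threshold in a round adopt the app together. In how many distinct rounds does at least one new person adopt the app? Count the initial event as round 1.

Round 1 — Omar adopts the app (initial).
Round 2 — checking thresholds:
  Ana: 1 of 7 neighbours ≥ 1, adopts the app.
  Fay: 1 of 5 neighbours < 3, below threshold.
  Lee: 1 of 8 neighbours < 8, below threshold.
  Pia: 1 of 7 neighbours ≥ 1, adopts the app.
Round 3 — no new adoptions; cascade stops.

2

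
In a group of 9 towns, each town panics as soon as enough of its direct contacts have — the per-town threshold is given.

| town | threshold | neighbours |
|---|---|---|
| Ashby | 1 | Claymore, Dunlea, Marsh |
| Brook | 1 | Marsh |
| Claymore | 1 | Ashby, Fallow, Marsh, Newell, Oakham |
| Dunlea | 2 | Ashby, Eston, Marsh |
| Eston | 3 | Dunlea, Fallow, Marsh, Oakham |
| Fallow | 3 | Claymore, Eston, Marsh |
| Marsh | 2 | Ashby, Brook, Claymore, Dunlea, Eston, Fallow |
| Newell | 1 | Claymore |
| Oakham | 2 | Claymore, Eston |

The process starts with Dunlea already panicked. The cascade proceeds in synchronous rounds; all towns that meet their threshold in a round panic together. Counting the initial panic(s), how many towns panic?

6

Round 1 — Dunlea panics (initial).
Round 2 — checking thresholds:
  Ashby: 1 of 3 neighbours ≥ 1, panics.
  Eston: 1 of 4 neighbours < 3, holds.
  Marsh: 1 of 6 neighbours < 2, holds.
Round 3 — checking thresholds:
  Claymore: 1 of 5 neighbours ≥ 1, panics.
  Eston: 1 of 4 neighbours < 3, holds.
  Marsh: 2 of 6 neighbours ≥ 2, panics.
Round 4 — checking thresholds:
  Brook: 1 of 1 neighbours ≥ 1, panics.
  Eston: 2 of 4 neighbours < 3, holds.
  Fallow: 2 of 3 neighbours < 3, holds.
  Newell: 1 of 1 neighbours ≥ 1, panics.
  Oakham: 1 of 2 neighbours < 2, holds.
Round 5 — no new panics; cascade stops.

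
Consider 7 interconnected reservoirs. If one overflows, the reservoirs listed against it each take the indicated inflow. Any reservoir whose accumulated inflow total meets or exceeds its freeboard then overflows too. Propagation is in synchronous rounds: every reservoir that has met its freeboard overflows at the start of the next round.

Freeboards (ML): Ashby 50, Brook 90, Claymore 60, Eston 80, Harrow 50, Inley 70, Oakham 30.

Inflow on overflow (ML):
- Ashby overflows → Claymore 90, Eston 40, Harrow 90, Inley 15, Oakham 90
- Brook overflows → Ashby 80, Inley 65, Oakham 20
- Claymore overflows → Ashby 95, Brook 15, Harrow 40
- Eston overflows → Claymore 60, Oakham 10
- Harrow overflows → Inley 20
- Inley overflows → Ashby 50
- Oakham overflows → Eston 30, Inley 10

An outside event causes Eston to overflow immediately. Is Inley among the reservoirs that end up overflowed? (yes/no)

no

Round 1 — Eston overflows (initial).
  Claymore: +60 → 60 ≥ 60
  Oakham: +10 → 10 < 30
Round 2 — Claymore overflows.
  Ashby: +95 → 95 ≥ 50
  Brook: +15 → 15 < 90
  Harrow: +40 → 40 < 50
Round 3 — Ashby overflows.
  Harrow: +90 → 130 ≥ 50
  Inley: +15 → 15 < 70
  Oakham: +90 → 100 ≥ 30
Round 4 — Harrow, Oakham overflow.
  Inley: +20+10 → 45 < 70
No further overflows.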